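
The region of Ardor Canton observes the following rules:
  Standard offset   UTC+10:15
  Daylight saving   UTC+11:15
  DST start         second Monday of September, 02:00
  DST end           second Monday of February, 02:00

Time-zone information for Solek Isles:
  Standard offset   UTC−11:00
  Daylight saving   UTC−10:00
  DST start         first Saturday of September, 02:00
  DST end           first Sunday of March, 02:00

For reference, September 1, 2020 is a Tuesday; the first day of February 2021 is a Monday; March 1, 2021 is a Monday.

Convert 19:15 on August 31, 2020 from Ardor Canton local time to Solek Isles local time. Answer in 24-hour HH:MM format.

1 September 2020 is a Tuesday, so the first Monday is September 7 and the second is September 14.
1 February 2021 is a Monday, so the first Monday is February 1 and the second is February 8.
August 31, 2020 is outside the daylight-saving period (14 September 2020 – 8 February 2021), so Ardor Canton is on standard time, UTC+10:15.
19:15 Ardor Canton − 10h15m = 09:00 UTC.
1 September 2020 is a Tuesday, so the first Saturday is September 5.
1 March 2021 is a Monday, so the first Sunday is March 7.
At the standard offset (UTC−11:00), 09:00 UTC − 11h = 22:00 Solek Isles standard time (rolling into the previous day, 30 August 2020).
Daylight saving runs 5 September 2020 – 7 March 2021; the standard-time date in Solek Isles, August 30, 2020, is outside that window, so Solek Isles is on standard time at UTC−11:00.
09:00 UTC − 11h = 22:00 Solek Isles (rolling into the previous day, 30 August 2020).

22:00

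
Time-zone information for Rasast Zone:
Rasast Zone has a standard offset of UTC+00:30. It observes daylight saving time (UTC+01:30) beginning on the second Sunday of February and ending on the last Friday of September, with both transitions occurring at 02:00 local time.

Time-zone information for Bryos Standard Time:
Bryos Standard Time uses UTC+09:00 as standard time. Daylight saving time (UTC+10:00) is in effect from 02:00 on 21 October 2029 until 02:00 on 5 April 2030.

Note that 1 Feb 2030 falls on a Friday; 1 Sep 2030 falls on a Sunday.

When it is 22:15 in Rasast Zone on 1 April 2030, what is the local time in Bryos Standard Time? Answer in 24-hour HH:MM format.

1 February 2030 is a Friday, so the first Sunday is February 3 and the second is February 10.
1 September 2030 is a Sunday, so Fridays fall on 6, 13, 20, 27; the last is September 27.
1 April 2030 falls between 10 February and 27 September, so daylight saving is in effect and Rasast Zone is at UTC+01:30.
22:15 Rasast Zone − 1h30m = 20:45 UTC.
At the standard offset (UTC+09:00), 20:45 UTC + 9h = 05:45 Bryos Standard Time standard time (rolling into the next day, 2 April 2030).
Daylight saving runs 21 October 2029 – 5 April 2030; the standard-time date in Bryos Standard Time, 2 April 2030, is inside that window, so Bryos Standard Time is at UTC+10:00.
20:45 UTC + 10h = 06:45 Bryos Standard Time (rolling into the next day, 2 April 2030).

06:45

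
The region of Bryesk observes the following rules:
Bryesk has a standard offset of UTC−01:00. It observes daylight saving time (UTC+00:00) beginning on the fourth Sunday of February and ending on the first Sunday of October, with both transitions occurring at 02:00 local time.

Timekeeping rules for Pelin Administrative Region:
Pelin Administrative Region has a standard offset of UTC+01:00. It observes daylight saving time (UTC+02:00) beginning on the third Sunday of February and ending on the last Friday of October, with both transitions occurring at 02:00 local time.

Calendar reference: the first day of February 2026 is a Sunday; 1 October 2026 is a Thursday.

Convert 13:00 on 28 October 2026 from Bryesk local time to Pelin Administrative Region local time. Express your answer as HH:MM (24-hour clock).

1 February 2026 is a Sunday, so the first Sunday is February 1 and the fourth is February 22.
1 October 2026 is a Thursday, so the first Sunday is October 4.
28 October 2026 does not fall between 22 February and 4 October, so daylight saving is not in effect and Bryesk is at UTC−01:00.
13:00 Bryesk + 1h = 14:00 UTC.
1 February 2026 is a Sunday, so the first Sunday is February 1 and the third is February 15.
1 October 2026 is a Thursday, so Fridays fall on 2, 9, 16, 23, 30; the last is October 30.
At the standard offset (UTC+01:00), 14:00 UTC + 1h = 15:00 Pelin Administrative Region standard time.
The standard-time date in Pelin Administrative Region, 28 October 2026, lies within the daylight-saving period (15 February – 30 October), so Pelin Administrative Region is on daylight time, UTC+02:00.
14:00 UTC + 2h = 16:00 Pelin Administrative Region.

16:00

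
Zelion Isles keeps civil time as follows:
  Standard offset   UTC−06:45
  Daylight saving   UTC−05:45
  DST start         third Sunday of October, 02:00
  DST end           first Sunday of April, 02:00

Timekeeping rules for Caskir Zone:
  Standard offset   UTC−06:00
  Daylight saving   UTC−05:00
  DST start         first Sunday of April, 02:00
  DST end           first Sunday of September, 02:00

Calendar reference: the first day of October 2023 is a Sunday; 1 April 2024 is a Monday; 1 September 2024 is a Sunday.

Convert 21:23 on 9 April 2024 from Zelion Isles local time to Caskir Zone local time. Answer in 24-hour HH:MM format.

23:08

1 October 2023 is a Sunday, so the first Sunday is October 1 and the third is October 15.
1 April 2024 is a Monday, so the first Sunday is April 7.
Daylight saving runs 15 October 2023 – 7 April 2024; 9 April 2024 is outside that window, so Zelion Isles is on standard time at UTC−06:45.
21:23 Zelion Isles + 6h45m = 04:08 UTC (rolling into the next day, 10 April 2024).
1 April 2024 is a Monday, so the first Sunday is April 7.
1 September 2024 is a Sunday, so the first Sunday is September 1.
At the standard offset (UTC−06:00), 04:08 UTC − 6h = 22:08 Caskir Zone standard time (rolling into the previous day, 9 April 2024).
Daylight saving runs 7 April – 1 September; the standard-time date in Caskir Zone, 9 April 2024, is inside that window, so Caskir Zone is at UTC−05:00.
04:08 UTC − 5h = 23:08 Caskir Zone (rolling into the previous day, 9 April 2024).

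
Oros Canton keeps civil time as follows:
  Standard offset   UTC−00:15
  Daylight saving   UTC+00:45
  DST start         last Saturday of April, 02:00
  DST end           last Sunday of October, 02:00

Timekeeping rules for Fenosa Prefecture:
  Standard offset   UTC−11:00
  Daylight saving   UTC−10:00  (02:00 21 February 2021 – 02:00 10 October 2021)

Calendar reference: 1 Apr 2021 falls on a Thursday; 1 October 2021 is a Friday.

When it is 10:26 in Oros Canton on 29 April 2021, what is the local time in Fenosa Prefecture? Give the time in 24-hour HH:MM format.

23:41

1 April 2021 is a Thursday, so Saturdays fall on 3, 10, 17, 24; the last is April 24.
1 October 2021 is a Friday, so Sundays fall on 3, 10, 17, 24, 31; the last is October 31.
29 April 2021 falls between 24 April and 31 October, so daylight saving is in effect and Oros Canton is at UTC+00:45.
10:26 Oros Canton − 0h45m = 09:41 UTC.
At the standard offset (UTC−11:00), 09:41 UTC − 11h = 22:41 Fenosa Prefecture standard time (rolling into the previous day, 28 April 2021).
The standard-time date in Fenosa Prefecture, 28 April 2021, falls between 21 February and 10 October, so daylight saving is in effect and Fenosa Prefecture is at UTC−10:00.
09:41 UTC − 10h = 23:41 Fenosa Prefecture (rolling into the previous day, 28 April 2021).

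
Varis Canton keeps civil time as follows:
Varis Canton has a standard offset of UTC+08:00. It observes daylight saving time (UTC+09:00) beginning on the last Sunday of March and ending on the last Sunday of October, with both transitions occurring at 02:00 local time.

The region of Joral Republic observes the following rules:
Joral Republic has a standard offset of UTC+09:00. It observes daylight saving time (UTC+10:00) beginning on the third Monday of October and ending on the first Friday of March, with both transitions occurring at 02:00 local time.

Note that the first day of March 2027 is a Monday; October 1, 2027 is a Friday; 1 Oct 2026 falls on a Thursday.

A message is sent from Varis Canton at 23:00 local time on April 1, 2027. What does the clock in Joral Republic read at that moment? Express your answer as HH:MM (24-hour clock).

1 March 2027 is a Monday, so Sundays fall on 7, 14, 21, 28; the last is March 28.
1 October 2027 is a Friday, so Sundays fall on 3, 10, 17, 24, 31; the last is October 31.
Daylight saving runs 28 March – 31 October; April 1, 2027 is inside that window, so Varis Canton is at UTC+09:00.
23:00 Varis Canton − 9h = 14:00 UTC.
1 October 2026 is a Thursday, so the first Monday is October 5 and the third is October 19.
1 March 2027 is a Monday, so the first Friday is March 5.
At the standard offset (UTC+09:00), 14:00 UTC + 9h = 23:00 Joral Republic standard time.
The standard-time date in Joral Republic, April 1, 2027, does not fall between 19 October 2026 and 5 March 2027, so daylight saving is not in effect and Joral Republic is at UTC+09:00.
14:00 UTC + 9h = 23:00 Joral Republic.

23:00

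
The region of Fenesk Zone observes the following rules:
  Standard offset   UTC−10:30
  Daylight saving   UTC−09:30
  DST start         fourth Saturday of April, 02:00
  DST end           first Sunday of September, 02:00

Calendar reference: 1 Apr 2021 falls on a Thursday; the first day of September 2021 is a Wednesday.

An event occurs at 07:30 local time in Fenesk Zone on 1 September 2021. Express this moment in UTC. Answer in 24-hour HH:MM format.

1 April 2021 is a Thursday, so the first Saturday is April 3 and the fourth is April 24.
1 September 2021 is a Wednesday, so the first Sunday is September 5.
1 September 2021 falls between 24 April and 5 September, so daylight saving is in effect and Fenesk Zone is at UTC−09:30.
07:30 local + 9h30m = 17:00 UTC.

17:00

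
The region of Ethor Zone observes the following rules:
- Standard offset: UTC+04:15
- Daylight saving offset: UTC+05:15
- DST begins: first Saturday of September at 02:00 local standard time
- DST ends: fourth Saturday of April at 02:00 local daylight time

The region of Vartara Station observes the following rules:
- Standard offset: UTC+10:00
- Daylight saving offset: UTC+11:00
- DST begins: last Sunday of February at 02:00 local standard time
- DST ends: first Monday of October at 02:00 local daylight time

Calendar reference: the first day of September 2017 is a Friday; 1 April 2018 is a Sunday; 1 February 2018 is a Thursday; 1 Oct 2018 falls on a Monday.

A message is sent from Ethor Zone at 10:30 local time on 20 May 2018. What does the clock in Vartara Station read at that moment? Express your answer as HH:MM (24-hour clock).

1 September 2017 is a Friday, so the first Saturday is September 2.
1 April 2018 is a Sunday, so the first Saturday is April 7 and the fourth is April 28.
20 May 2018 is outside the daylight-saving period (2 September 2017 – 28 April 2018), so Ethor Zone is on standard time, UTC+04:15.
10:30 Ethor Zone − 4h15m = 06:15 UTC.
1 February 2018 is a Thursday, so Sundays fall on 4, 11, 18, 25; the last is February 25.
1 October 2018 is a Monday, so the first Monday is October 1.
At the standard offset (UTC+10:00), 06:15 UTC + 10h = 16:15 Vartara Station standard time.
The standard-time date in Vartara Station, 20 May 2018, falls between 25 February and 1 October, so daylight saving is in effect and Vartara Station is at UTC+11:00.
06:15 UTC + 11h = 17:15 Vartara Station.

17:15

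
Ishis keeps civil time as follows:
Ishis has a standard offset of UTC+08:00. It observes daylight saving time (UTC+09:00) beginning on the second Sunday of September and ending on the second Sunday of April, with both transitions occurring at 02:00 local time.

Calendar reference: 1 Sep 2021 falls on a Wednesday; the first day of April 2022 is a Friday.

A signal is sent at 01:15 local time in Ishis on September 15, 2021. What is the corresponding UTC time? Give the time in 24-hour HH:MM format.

16:15

1 September 2021 is a Wednesday, so the first Sunday is September 5 and the second is September 12.
1 April 2022 is a Friday, so the first Sunday is April 3 and the second is April 10.
Daylight saving runs 12 September 2021 – 10 April 2022; September 15, 2021 is inside that window, so Ishis is at UTC+09:00.
01:15 local − 9h = 16:15 UTC (rolling into the previous day, 14 September 2021).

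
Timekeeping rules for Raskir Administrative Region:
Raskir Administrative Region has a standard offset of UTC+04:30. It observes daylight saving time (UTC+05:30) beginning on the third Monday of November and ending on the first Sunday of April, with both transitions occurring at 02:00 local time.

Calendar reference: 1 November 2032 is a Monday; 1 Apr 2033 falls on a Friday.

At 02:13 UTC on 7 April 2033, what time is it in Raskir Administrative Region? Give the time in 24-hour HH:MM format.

06:43

1 November 2032 is a Monday, so the first Monday is November 1 and the third is November 15.
1 April 2033 is a Friday, so the first Sunday is April 3.
At the standard offset (UTC+04:30), 02:13 UTC + 4h30m = 06:43 Raskir Administrative Region standard time.
The standard-time date in Raskir Administrative Region, 7 April 2033, is outside the daylight-saving period (15 November 2032 – 3 April 2033), so Raskir Administrative Region is on standard time, UTC+04:30.
02:13 UTC + 4h30m = 06:43 local.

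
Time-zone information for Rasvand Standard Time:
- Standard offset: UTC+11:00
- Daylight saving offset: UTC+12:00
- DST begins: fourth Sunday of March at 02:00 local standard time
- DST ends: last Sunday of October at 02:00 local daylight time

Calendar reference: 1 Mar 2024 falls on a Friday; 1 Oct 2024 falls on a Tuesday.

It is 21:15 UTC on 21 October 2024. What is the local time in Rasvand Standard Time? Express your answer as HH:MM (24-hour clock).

09:15

1 March 2024 is a Friday, so the first Sunday is March 3 and the fourth is March 24.
1 October 2024 is a Tuesday, so Sundays fall on 6, 13, 20, 27; the last is October 27.
At the standard offset (UTC+11:00), 21:15 UTC + 11h = 08:15 Rasvand Standard Time standard time (rolling into the next day, 22 October 2024).
The standard-time date in Rasvand Standard Time, 22 October 2024, falls between 24 March and 27 October, so daylight saving is in effect and Rasvand Standard Time is at UTC+12:00.
21:15 UTC + 12h = 09:15 local (rolling into the next day, 22 October 2024).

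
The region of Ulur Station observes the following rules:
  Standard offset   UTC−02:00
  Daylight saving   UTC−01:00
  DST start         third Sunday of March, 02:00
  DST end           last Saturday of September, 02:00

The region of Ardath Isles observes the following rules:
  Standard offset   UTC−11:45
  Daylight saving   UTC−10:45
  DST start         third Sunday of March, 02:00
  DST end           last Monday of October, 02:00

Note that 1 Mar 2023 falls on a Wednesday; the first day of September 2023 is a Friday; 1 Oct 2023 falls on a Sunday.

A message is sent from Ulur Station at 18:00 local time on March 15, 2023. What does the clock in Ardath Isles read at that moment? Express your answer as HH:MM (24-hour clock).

1 March 2023 is a Wednesday, so the first Sunday is March 5 and the third is March 19.
1 September 2023 is a Friday, so Saturdays fall on 2, 9, 16, 23, 30; the last is September 30.
March 15, 2023 is outside the daylight-saving period (19 March – 30 September), so Ulur Station is on standard time, UTC−02:00.
18:00 Ulur Station + 2h = 20:00 UTC.
1 March 2023 is a Wednesday, so the first Sunday is March 5 and the third is March 19.
1 October 2023 is a Sunday, so Mondays fall on 2, 9, 16, 23, 30; the last is October 30.
At the standard offset (UTC−11:45), 20:00 UTC − 11h45m = 08:15 Ardath Isles standard time.
Daylight saving runs 19 March – 30 October; the standard-time date in Ardath Isles, March 15, 2023, is outside that window, so Ardath Isles is on standard time at UTC−11:45.
20:00 UTC − 11h45m = 08:15 Ardath Isles.

08:15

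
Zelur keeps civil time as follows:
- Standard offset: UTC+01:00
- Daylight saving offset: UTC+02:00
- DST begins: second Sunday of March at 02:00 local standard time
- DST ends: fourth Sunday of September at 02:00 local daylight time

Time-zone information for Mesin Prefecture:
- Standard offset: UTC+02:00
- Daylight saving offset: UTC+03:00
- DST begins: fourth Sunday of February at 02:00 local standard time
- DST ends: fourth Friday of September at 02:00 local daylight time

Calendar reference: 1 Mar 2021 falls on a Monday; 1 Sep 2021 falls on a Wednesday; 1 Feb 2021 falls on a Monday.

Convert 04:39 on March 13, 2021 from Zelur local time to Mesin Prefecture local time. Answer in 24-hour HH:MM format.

06:39

1 March 2021 is a Monday, so the first Sunday is March 7 and the second is March 14.
1 September 2021 is a Wednesday, so the first Sunday is September 5 and the fourth is September 26.
March 13, 2021 does not fall between 14 March and 26 September, so daylight saving is not in effect and Zelur is at UTC+01:00.
04:39 Zelur − 1h = 03:39 UTC.
1 February 2021 is a Monday, so the first Sunday is February 7 and the fourth is February 28.
1 September 2021 is a Wednesday, so the first Friday is September 3 and the fourth is September 24.
At the standard offset (UTC+02:00), 03:39 UTC + 2h = 05:39 Mesin Prefecture standard time.
Daylight saving runs 28 February – 24 September; the standard-time date in Mesin Prefecture, March 13, 2021, is inside that window, so Mesin Prefecture is at UTC+03:00.
03:39 UTC + 3h = 06:39 Mesin Prefecture.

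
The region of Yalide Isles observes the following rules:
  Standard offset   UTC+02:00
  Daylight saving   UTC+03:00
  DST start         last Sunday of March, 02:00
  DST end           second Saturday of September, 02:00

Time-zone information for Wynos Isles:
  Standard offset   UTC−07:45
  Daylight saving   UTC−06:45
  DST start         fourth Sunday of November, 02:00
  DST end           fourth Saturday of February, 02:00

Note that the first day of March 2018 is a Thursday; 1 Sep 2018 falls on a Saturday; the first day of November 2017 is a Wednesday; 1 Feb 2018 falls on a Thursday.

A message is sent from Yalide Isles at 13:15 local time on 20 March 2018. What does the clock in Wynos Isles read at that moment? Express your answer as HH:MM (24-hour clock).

1 March 2018 is a Thursday, so Sundays fall on 4, 11, 18, 25; the last is March 25.
1 September 2018 is a Saturday, so the first Saturday is September 1 and the second is September 8.
Daylight saving runs 25 March – 8 September; 20 March 2018 is outside that window, so Yalide Isles is on standard time at UTC+02:00.
13:15 Yalide Isles − 2h = 11:15 UTC.
1 November 2017 is a Wednesday, so the first Sunday is November 5 and the fourth is November 26.
1 February 2018 is a Thursday, so the first Saturday is February 3 and the fourth is February 24.
At the standard offset (UTC−07:45), 11:15 UTC − 7h45m = 03:30 Wynos Isles standard time.
The standard-time date in Wynos Isles, 20 March 2018, does not fall between 26 November 2017 and 24 February 2018, so daylight saving is not in effect and Wynos Isles is at UTC−07:45.
11:15 UTC − 7h45m = 03:30 Wynos Isles.

03:30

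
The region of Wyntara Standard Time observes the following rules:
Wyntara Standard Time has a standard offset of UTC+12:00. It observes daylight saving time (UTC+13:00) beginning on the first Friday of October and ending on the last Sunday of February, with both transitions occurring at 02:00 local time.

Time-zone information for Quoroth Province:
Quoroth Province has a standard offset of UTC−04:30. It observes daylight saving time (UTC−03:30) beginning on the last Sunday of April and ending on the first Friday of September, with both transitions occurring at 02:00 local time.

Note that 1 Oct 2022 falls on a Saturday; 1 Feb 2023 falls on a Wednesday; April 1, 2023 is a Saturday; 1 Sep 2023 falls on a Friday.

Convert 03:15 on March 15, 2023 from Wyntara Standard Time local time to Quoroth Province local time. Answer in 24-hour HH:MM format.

1 October 2022 is a Saturday, so the first Friday is October 7.
1 February 2023 is a Wednesday, so Sundays fall on 5, 12, 19, 26; the last is February 26.
Daylight saving runs 7 October 2022 – 26 February 2023; March 15, 2023 is outside that window, so Wyntara Standard Time is on standard time at UTC+12:00.
03:15 Wyntara Standard Time − 12h = 15:15 UTC (rolling into the previous day, 14 March 2023).
1 April 2023 is a Saturday, so Sundays fall on 2, 9, 16, 23, 30; the last is April 30.
1 September 2023 is a Friday, so the first Friday is September 1.
At the standard offset (UTC−04:30), 15:15 UTC − 4h30m = 10:45 Quoroth Province standard time.
The standard-time date in Quoroth Province, March 14, 2023, does not fall between 30 April and 1 September, so daylight saving is not in effect and Quoroth Province is at UTC−04:30.
15:15 UTC − 4h30m = 10:45 Quoroth Province.

10:45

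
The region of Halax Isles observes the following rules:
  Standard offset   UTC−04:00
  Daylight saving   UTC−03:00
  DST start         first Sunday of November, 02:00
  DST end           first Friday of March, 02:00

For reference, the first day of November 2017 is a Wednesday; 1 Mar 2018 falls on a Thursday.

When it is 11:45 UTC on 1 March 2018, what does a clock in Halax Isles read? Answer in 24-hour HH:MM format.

1 November 2017 is a Wednesday, so the first Sunday is November 5.
1 March 2018 is a Thursday, so the first Friday is March 2.
At the standard offset (UTC−04:00), 11:45 UTC − 4h = 07:45 Halax Isles standard time.
Daylight saving runs 5 November 2017 – 2 March 2018; the standard-time date in Halax Isles, 1 March 2018, is inside that window, so Halax Isles is at UTC−03:00.
11:45 UTC − 3h = 08:45 local.

08:45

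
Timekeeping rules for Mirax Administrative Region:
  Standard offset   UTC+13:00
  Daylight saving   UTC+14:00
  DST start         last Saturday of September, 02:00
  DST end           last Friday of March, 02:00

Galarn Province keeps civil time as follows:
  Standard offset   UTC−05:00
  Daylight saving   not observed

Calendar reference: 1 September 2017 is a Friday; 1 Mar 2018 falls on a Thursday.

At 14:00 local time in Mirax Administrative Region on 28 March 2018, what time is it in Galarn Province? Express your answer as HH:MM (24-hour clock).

1 September 2017 is a Friday, so Saturdays fall on 2, 9, 16, 23, 30; the last is September 30.
1 March 2018 is a Thursday, so Fridays fall on 2, 9, 16, 23, 30; the last is March 30.
28 March 2018 falls between 30 September 2017 and 30 March 2018, so daylight saving is in effect and Mirax Administrative Region is at UTC+14:00.
14:00 Mirax Administrative Region − 14h = 00:00 UTC.
Galarn Province has no daylight saving, so its offset is UTC−05:00 year-round.
00:00 UTC − 5h = 19:00 Galarn Province (rolling into the previous day, 27 March 2018).

19:00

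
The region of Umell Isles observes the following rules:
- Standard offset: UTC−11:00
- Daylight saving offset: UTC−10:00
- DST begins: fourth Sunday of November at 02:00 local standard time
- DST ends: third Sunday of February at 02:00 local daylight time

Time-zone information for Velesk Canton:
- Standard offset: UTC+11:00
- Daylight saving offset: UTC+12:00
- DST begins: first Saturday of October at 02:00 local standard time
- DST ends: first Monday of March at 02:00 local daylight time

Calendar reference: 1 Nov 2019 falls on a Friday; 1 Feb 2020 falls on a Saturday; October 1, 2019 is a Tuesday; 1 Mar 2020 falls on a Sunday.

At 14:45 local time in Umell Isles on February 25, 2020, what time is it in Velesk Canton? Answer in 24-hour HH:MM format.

13:45

1 November 2019 is a Friday, so the first Sunday is November 3 and the fourth is November 24.
1 February 2020 is a Saturday, so the first Sunday is February 2 and the third is February 16.
Daylight saving runs 24 November 2019 – 16 February 2020; February 25, 2020 is outside that window, so Umell Isles is on standard time at UTC−11:00.
14:45 Umell Isles + 11h = 01:45 UTC (rolling into the next day, 26 February 2020).
1 October 2019 is a Tuesday, so the first Saturday is October 5.
1 March 2020 is a Sunday, so the first Monday is March 2.
At the standard offset (UTC+11:00), 01:45 UTC + 11h = 12:45 Velesk Canton standard time.
The standard-time date in Velesk Canton, February 26, 2020, falls between 5 October 2019 and 2 March 2020, so daylight saving is in effect and Velesk Canton is at UTC+12:00.
01:45 UTC + 12h = 13:45 Velesk Canton.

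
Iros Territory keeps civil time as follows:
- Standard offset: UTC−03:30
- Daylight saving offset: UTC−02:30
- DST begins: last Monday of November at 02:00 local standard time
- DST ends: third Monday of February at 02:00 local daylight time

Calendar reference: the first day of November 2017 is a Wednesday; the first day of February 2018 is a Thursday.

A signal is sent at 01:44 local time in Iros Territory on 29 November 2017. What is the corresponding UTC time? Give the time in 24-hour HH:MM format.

04:14

1 November 2017 is a Wednesday, so Mondays fall on 6, 13, 20, 27; the last is November 27.
1 February 2018 is a Thursday, so the first Monday is February 5 and the third is February 19.
29 November 2017 falls between 27 November 2017 and 19 February 2018, so daylight saving is in effect and Iros Territory is at UTC−02:30.
01:44 local + 2h30m = 04:14 UTC.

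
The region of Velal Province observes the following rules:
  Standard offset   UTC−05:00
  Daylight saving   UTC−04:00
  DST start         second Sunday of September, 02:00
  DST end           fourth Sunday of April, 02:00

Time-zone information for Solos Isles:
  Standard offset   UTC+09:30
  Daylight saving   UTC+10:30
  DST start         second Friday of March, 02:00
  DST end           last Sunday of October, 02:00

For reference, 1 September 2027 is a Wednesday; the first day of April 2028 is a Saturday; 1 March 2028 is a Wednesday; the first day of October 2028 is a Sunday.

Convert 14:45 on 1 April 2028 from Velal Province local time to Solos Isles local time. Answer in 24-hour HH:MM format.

1 September 2027 is a Wednesday, so the first Sunday is September 5 and the second is September 12.
1 April 2028 is a Saturday, so the first Sunday is April 2 and the fourth is April 23.
1 April 2028 lies within the daylight-saving period (12 September 2027 – 23 April 2028), so Velal Province is on daylight time, UTC−04:00.
14:45 Velal Province + 4h = 18:45 UTC.
1 March 2028 is a Wednesday, so the first Friday is March 3 and the second is March 10.
1 October 2028 is a Sunday, so Sundays fall on 1, 8, 15, 22, 29; the last is October 29.
At the standard offset (UTC+09:30), 18:45 UTC + 9h30m = 04:15 Solos Isles standard time (rolling into the next day, 2 April 2028).
Daylight saving runs 10 March – 29 October; the standard-time date in Solos Isles, 2 April 2028, is inside that window, so Solos Isles is at UTC+10:30.
18:45 UTC + 10h30m = 05:15 Solos Isles (rolling into the next day, 2 April 2028).

05:15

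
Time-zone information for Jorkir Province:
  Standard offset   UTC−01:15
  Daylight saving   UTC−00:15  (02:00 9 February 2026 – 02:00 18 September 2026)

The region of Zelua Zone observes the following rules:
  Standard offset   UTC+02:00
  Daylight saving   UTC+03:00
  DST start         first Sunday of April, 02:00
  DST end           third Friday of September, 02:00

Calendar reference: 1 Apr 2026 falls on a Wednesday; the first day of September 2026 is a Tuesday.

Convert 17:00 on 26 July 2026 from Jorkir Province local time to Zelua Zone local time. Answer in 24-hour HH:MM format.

26 July 2026 lies within the daylight-saving period (9 February – 18 September), so Jorkir Province is on daylight time, UTC−00:15.
17:00 Jorkir Province + 0h15m = 17:15 UTC.
1 April 2026 is a Wednesday, so the first Sunday is April 5.
1 September 2026 is a Tuesday, so the first Friday is September 4 and the third is September 18.
At the standard offset (UTC+02:00), 17:15 UTC + 2h = 19:15 Zelua Zone standard time.
The standard-time date in Zelua Zone, 26 July 2026, lies within the daylight-saving period (5 April – 18 September), so Zelua Zone is on daylight time, UTC+03:00.
17:15 UTC + 3h = 20:15 Zelua Zone.

20:15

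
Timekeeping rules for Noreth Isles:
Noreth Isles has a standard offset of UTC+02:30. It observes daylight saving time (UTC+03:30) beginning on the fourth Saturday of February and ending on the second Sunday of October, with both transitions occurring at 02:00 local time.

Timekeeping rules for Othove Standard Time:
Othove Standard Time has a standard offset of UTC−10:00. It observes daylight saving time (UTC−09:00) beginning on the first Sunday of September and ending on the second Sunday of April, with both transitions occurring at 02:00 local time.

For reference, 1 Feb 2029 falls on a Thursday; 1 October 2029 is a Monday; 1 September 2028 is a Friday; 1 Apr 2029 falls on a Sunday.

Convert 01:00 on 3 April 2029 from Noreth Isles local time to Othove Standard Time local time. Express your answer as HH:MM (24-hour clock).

12:30

1 February 2029 is a Thursday, so the first Saturday is February 3 and the fourth is February 24.
1 October 2029 is a Monday, so the first Sunday is October 7 and the second is October 14.
3 April 2029 lies within the daylight-saving period (24 February – 14 October), so Noreth Isles is on daylight time, UTC+03:30.
01:00 Noreth Isles − 3h30m = 21:30 UTC (rolling into the previous day, 2 April 2029).
1 September 2028 is a Friday, so the first Sunday is September 3.
1 April 2029 is a Sunday, so the first Sunday is April 1 and the second is April 8.
At the standard offset (UTC−10:00), 21:30 UTC − 10h = 11:30 Othove Standard Time standard time.
Daylight saving runs 3 September 2028 – 8 April 2029; the standard-time date in Othove Standard Time, 2 April 2029, is inside that window, so Othove Standard Time is at UTC−09:00.
21:30 UTC − 9h = 12:30 Othove Standard Time.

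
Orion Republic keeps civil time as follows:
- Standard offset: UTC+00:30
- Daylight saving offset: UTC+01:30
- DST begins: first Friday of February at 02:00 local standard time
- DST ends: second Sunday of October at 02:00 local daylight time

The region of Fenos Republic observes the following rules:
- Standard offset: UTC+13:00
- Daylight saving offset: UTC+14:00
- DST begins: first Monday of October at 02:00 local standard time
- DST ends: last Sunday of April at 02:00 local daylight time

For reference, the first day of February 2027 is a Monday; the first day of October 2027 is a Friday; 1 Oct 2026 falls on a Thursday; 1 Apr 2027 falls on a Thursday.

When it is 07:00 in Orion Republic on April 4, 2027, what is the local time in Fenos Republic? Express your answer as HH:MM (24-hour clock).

1 February 2027 is a Monday, so the first Friday is February 5.
1 October 2027 is a Friday, so the first Sunday is October 3 and the second is October 10.
April 4, 2027 lies within the daylight-saving period (5 February – 10 October), so Orion Republic is on daylight time, UTC+01:30.
07:00 Orion Republic − 1h30m = 05:30 UTC.
1 October 2026 is a Thursday, so the first Monday is October 5.
1 April 2027 is a Thursday, so Sundays fall on 4, 11, 18, 25; the last is April 25.
At the standard offset (UTC+13:00), 05:30 UTC + 13h = 18:30 Fenos Republic standard time.
The standard-time date in Fenos Republic, April 4, 2027, lies within the daylight-saving period (5 October 2026 – 25 April 2027), so Fenos Republic is on daylight time, UTC+14:00.
05:30 UTC + 14h = 19:30 Fenos Republic.

19:30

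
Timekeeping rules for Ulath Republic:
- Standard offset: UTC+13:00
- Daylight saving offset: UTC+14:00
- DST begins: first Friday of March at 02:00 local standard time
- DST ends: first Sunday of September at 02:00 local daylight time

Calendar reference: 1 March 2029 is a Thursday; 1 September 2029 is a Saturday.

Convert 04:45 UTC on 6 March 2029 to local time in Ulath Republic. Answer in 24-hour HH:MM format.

1 March 2029 is a Thursday, so the first Friday is March 2.
1 September 2029 is a Saturday, so the first Sunday is September 2.
At the standard offset (UTC+13:00), 04:45 UTC + 13h = 17:45 Ulath Republic standard time.
The standard-time date in Ulath Republic, 6 March 2029, lies within the daylight-saving period (2 March – 2 September), so Ulath Republic is on daylight time, UTC+14:00.
04:45 UTC + 14h = 18:45 local.

18:45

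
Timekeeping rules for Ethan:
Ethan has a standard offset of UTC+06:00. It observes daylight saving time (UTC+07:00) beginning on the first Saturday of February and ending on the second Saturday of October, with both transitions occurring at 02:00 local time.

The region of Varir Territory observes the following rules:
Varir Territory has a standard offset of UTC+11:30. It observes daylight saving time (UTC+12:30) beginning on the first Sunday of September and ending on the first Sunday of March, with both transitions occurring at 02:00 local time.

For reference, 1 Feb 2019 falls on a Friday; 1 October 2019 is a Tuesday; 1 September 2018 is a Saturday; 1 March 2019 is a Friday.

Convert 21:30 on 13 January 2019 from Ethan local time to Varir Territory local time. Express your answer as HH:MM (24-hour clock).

04:00

1 February 2019 is a Friday, so the first Saturday is February 2.
1 October 2019 is a Tuesday, so the first Saturday is October 5 and the second is October 12.
13 January 2019 does not fall between 2 February and 12 October, so daylight saving is not in effect and Ethan is at UTC+06:00.
21:30 Ethan − 6h = 15:30 UTC.
1 September 2018 is a Saturday, so the first Sunday is September 2.
1 March 2019 is a Friday, so the first Sunday is March 3.
At the standard offset (UTC+11:30), 15:30 UTC + 11h30m = 03:00 Varir Territory standard time (rolling into the next day, 14 January 2019).
The standard-time date in Varir Territory, 14 January 2019, lies within the daylight-saving period (2 September 2018 – 3 March 2019), so Varir Territory is on daylight time, UTC+12:30.
15:30 UTC + 12h30m = 04:00 Varir Territory (rolling into the next day, 14 January 2019).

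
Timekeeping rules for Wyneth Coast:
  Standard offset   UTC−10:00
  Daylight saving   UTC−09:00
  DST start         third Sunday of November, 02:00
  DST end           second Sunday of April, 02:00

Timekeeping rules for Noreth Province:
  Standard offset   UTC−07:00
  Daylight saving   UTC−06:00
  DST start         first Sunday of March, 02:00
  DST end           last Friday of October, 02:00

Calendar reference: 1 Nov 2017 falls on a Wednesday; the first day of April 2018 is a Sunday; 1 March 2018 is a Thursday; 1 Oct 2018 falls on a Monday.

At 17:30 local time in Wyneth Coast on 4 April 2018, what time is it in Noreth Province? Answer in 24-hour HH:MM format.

1 November 2017 is a Wednesday, so the first Sunday is November 5 and the third is November 19.
1 April 2018 is a Sunday, so the first Sunday is April 1 and the second is April 8.
4 April 2018 lies within the daylight-saving period (19 November 2017 – 8 April 2018), so Wyneth Coast is on daylight time, UTC−09:00.
17:30 Wyneth Coast + 9h = 02:30 UTC (rolling into the next day, 5 April 2018).
1 March 2018 is a Thursday, so the first Sunday is March 4.
1 October 2018 is a Monday, so Fridays fall on 5, 12, 19, 26; the last is October 26.
At the standard offset (UTC−07:00), 02:30 UTC − 7h = 19:30 Noreth Province standard time (rolling into the previous day, 4 April 2018).
The standard-time date in Noreth Province, 4 April 2018, falls between 4 March and 26 October, so daylight saving is in effect and Noreth Province is at UTC−06:00.
02:30 UTC − 6h = 20:30 Noreth Province (rolling into the previous day, 4 April 2018).

20:30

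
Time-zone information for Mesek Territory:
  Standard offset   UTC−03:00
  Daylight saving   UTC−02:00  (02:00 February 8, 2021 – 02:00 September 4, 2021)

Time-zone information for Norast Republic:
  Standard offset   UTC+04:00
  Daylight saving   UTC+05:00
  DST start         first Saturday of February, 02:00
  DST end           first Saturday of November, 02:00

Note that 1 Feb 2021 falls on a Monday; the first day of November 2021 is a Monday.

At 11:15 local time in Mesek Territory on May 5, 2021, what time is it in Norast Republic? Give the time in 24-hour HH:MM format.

18:15

May 5, 2021 lies within the daylight-saving period (8 February – 4 September), so Mesek Territory is on daylight time, UTC−02:00.
11:15 Mesek Territory + 2h = 13:15 UTC.
1 February 2021 is a Monday, so the first Saturday is February 6.
1 November 2021 is a Monday, so the first Saturday is November 6.
At the standard offset (UTC+04:00), 13:15 UTC + 4h = 17:15 Norast Republic standard time.
The standard-time date in Norast Republic, May 5, 2021, lies within the daylight-saving period (6 February – 6 November), so Norast Republic is on daylight time, UTC+05:00.
13:15 UTC + 5h = 18:15 Norast Republic.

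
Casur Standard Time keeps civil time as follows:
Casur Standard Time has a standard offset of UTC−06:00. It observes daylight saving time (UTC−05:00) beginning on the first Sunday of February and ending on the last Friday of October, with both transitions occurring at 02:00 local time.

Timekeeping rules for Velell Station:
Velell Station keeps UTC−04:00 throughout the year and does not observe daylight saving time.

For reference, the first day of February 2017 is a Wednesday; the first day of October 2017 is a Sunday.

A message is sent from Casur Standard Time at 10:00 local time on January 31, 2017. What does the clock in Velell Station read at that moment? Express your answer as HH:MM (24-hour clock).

12:00

1 February 2017 is a Wednesday, so the first Sunday is February 5.
1 October 2017 is a Sunday, so Fridays fall on 6, 13, 20, 27; the last is October 27.
Daylight saving runs 5 February – 27 October; January 31, 2017 is outside that window, so Casur Standard Time is on standard time at UTC−06:00.
10:00 Casur Standard Time + 6h = 16:00 UTC.
Velell Station stays on UTC−04:00 all year.
16:00 UTC − 4h = 12:00 Velell Station.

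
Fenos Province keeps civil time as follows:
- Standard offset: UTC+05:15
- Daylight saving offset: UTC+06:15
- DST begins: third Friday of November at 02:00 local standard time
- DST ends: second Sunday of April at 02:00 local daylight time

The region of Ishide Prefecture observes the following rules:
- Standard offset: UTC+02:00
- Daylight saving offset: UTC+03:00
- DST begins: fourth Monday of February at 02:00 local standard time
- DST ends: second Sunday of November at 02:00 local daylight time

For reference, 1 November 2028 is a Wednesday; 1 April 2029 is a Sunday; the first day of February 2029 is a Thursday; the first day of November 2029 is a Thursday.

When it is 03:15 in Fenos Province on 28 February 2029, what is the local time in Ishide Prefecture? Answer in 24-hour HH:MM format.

00:00

1 November 2028 is a Wednesday, so the first Friday is November 3 and the third is November 17.
1 April 2029 is a Sunday, so the first Sunday is April 1 and the second is April 8.
28 February 2029 lies within the daylight-saving period (17 November 2028 – 8 April 2029), so Fenos Province is on daylight time, UTC+06:15.
03:15 Fenos Province − 6h15m = 21:00 UTC (rolling into the previous day, 27 February 2029).
1 February 2029 is a Thursday, so the first Monday is February 5 and the fourth is February 26.
1 November 2029 is a Thursday, so the first Sunday is November 4 and the second is November 11.
At the standard offset (UTC+02:00), 21:00 UTC + 2h = 23:00 Ishide Prefecture standard time.
The standard-time date in Ishide Prefecture, 27 February 2029, falls between 26 February and 11 November, so daylight saving is in effect and Ishide Prefecture is at UTC+03:00.
21:00 UTC + 3h = 00:00 Ishide Prefecture (rolling into the next day, 28 February 2029).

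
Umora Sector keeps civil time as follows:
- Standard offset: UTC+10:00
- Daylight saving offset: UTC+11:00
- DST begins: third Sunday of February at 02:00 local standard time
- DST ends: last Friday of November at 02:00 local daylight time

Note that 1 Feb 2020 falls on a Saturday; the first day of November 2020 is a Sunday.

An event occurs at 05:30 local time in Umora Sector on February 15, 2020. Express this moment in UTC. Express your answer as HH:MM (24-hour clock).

1 February 2020 is a Saturday, so the first Sunday is February 2 and the third is February 16.
1 November 2020 is a Sunday, so Fridays fall on 6, 13, 20, 27; the last is November 27.
February 15, 2020 does not fall between 16 February and 27 November, so daylight saving is not in effect and Umora Sector is at UTC+10:00.
05:30 local − 10h = 19:30 UTC (rolling into the previous day, 14 February 2020).

19:30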